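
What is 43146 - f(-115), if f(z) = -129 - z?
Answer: 43160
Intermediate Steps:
43146 - f(-115) = 43146 - (-129 - 1*(-115)) = 43146 - (-129 + 115) = 43146 - 1*(-14) = 43146 + 14 = 43160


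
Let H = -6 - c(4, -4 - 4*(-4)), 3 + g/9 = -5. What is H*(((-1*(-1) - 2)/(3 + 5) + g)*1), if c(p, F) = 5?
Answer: 6347/8 ≈ 793.38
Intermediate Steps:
g = -72 (g = -27 + 9*(-5) = -27 - 45 = -72)
H = -11 (H = -6 - 1*5 = -6 - 5 = -11)
H*(((-1*(-1) - 2)/(3 + 5) + g)*1) = -11*((-1*(-1) - 2)/(3 + 5) - 72) = -11*((1 - 2)/8 - 72) = -11*(-1*⅛ - 72) = -11*(-⅛ - 72) = -(-6347)/8 = -11*(-577/8) = 6347/8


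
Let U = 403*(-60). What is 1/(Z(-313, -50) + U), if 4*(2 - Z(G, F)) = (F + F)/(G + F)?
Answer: -363/8776639 ≈ -4.1360e-5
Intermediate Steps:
U = -24180
Z(G, F) = 2 - F/(2*(F + G)) (Z(G, F) = 2 - (F + F)/(4*(G + F)) = 2 - 2*F/(4*(F + G)) = 2 - F/(2*(F + G)))
1/(Z(-313, -50) + U) = 1/((2*(-313) + (3/2)*(-50))/(-50 - 313) - 24180) = 1/((-626 - 75)/(-363) - 24180) = 1/(-1/363*(-701) - 24180) = 1/(701/363 - 24180) = 1/(-8776639/363) = -363/8776639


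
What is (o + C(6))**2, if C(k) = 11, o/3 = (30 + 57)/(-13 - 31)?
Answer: 49729/1936 ≈ 25.686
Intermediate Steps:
o = -261/44 (o = 3*((30 + 57)/(-13 - 31)) = 3*(87/(-44)) = 3*(87*(-1/44)) = 3*(-87/44) = -261/44 ≈ -5.9318)
(o + C(6))**2 = (-261/44 + 11)**2 = (223/44)**2 = 49729/1936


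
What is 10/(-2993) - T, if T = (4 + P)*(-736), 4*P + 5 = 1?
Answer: 6608534/2993 ≈ 2208.0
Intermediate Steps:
P = -1 (P = -5/4 + (¼)*1 = -5/4 + ¼ = -1)
T = -2208 (T = (4 - 1)*(-736) = 3*(-736) = -2208)
10/(-2993) - T = 10/(-2993) - 1*(-2208) = 10*(-1/2993) + 2208 = -10/2993 + 2208 = 6608534/2993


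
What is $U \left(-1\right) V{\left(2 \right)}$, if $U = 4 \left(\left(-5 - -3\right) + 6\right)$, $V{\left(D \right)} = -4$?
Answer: $64$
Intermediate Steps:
$U = 16$ ($U = 4 \left(\left(-5 + 3\right) + 6\right) = 4 \left(-2 + 6\right) = 4 \cdot 4 = 16$)
$U \left(-1\right) V{\left(2 \right)} = 16 \left(-1\right) \left(-4\right) = \left(-16\right) \left(-4\right) = 64$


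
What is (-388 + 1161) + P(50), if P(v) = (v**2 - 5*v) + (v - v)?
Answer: 3023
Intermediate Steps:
P(v) = v**2 - 5*v (P(v) = (v**2 - 5*v) + 0 = v**2 - 5*v)
(-388 + 1161) + P(50) = (-388 + 1161) + 50*(-5 + 50) = 773 + 50*45 = 773 + 2250 = 3023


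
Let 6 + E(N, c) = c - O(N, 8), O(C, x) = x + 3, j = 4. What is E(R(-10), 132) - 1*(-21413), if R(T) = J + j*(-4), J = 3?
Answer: 21528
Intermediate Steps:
O(C, x) = 3 + x
R(T) = -13 (R(T) = 3 + 4*(-4) = 3 - 16 = -13)
E(N, c) = -17 + c (E(N, c) = -6 + (c - (3 + 8)) = -6 + (c - 1*11) = -6 + (c - 11) = -6 + (-11 + c) = -17 + c)
E(R(-10), 132) - 1*(-21413) = (-17 + 132) - 1*(-21413) = 115 + 21413 = 21528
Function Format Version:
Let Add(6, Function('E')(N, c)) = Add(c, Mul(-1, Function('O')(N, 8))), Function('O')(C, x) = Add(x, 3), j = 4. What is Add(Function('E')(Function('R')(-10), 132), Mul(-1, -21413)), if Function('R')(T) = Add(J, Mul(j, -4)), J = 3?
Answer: 21528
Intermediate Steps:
Function('O')(C, x) = Add(3, x)
Function('R')(T) = -13 (Function('R')(T) = Add(3, Mul(4, -4)) = Add(3, -16) = -13)
Function('E')(N, c) = Add(-17, c) (Function('E')(N, c) = Add(-6, Add(c, Mul(-1, Add(3, 8)))) = Add(-6, Add(c, Mul(-1, 11))) = Add(-6, Add(c, -11)) = Add(-6, Add(-11, c)) = Add(-17, c))
Add(Function('E')(Function('R')(-10), 132), Mul(-1, -21413)) = Add(Add(-17, 132), Mul(-1, -21413)) = Add(115, 21413) = 21528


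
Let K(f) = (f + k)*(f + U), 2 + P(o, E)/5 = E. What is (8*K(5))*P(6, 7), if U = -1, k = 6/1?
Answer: 8800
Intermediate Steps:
P(o, E) = -10 + 5*E
k = 6 (k = 6*1 = 6)
K(f) = (-1 + f)*(6 + f) (K(f) = (f + 6)*(f - 1) = (6 + f)*(-1 + f) = (-1 + f)*(6 + f))
(8*K(5))*P(6, 7) = (8*(-6 + 5**2 + 5*5))*(-10 + 5*7) = (8*(-6 + 25 + 25))*(-10 + 35) = (8*44)*25 = 352*25 = 8800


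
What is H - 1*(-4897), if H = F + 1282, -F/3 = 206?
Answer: 5561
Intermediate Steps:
F = -618 (F = -3*206 = -618)
H = 664 (H = -618 + 1282 = 664)
H - 1*(-4897) = 664 - 1*(-4897) = 664 + 4897 = 5561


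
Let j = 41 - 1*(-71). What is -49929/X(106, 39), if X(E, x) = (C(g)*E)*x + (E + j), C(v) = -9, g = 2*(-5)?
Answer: 49929/36988 ≈ 1.3499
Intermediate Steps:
g = -10
j = 112 (j = 41 + 71 = 112)
X(E, x) = 112 + E - 9*E*x (X(E, x) = (-9*E)*x + (E + 112) = -9*E*x + (112 + E) = 112 + E - 9*E*x)
-49929/X(106, 39) = -49929/(112 + 106 - 9*106*39) = -49929/(112 + 106 - 37206) = -49929/(-36988) = -49929*(-1/36988) = 49929/36988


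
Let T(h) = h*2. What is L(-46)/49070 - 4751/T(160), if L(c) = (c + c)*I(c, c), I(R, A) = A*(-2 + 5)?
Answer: -4581377/314048 ≈ -14.588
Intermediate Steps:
I(R, A) = 3*A (I(R, A) = A*3 = 3*A)
T(h) = 2*h
L(c) = 6*c² (L(c) = (c + c)*(3*c) = (2*c)*(3*c) = 6*c²)
L(-46)/49070 - 4751/T(160) = (6*(-46)²)/49070 - 4751/(2*160) = (6*2116)*(1/49070) - 4751/320 = 12696*(1/49070) - 4751*1/320 = 6348/24535 - 4751/320 = -4581377/314048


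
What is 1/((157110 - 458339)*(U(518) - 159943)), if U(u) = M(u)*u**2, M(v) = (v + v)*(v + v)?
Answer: -1/86751215624016069 ≈ -1.1527e-17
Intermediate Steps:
M(v) = 4*v**2 (M(v) = (2*v)*(2*v) = 4*v**2)
U(u) = 4*u**4 (U(u) = (4*u**2)*u**2 = 4*u**4)
1/((157110 - 458339)*(U(518) - 159943)) = 1/((157110 - 458339)*(4*518**4 - 159943)) = 1/(-301229*(4*71997768976 - 159943)) = 1/(-301229*(287991075904 - 159943)) = 1/(-301229*287990915961) = 1/(-86751215624016069) = -1/86751215624016069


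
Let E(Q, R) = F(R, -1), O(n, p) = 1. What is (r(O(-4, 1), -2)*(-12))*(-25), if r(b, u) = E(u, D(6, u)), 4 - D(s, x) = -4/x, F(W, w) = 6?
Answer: 1800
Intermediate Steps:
D(s, x) = 4 + 4/x (D(s, x) = 4 - (-4)/x = 4 + 4/x)
E(Q, R) = 6
r(b, u) = 6
(r(O(-4, 1), -2)*(-12))*(-25) = (6*(-12))*(-25) = -72*(-25) = 1800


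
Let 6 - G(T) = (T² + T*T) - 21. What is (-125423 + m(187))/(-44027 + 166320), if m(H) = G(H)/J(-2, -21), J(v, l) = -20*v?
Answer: -5086831/4891720 ≈ -1.0399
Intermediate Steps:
G(T) = 27 - 2*T² (G(T) = 6 - ((T² + T*T) - 21) = 6 - ((T² + T²) - 21) = 6 - (2*T² - 21) = 6 - (-21 + 2*T²) = 6 + (21 - 2*T²) = 27 - 2*T²)
m(H) = 27/40 - H²/20 (m(H) = (27 - 2*H²)/((-20*(-2))) = (27 - 2*H²)/40 = (27 - 2*H²)*(1/40) = 27/40 - H²/20)
(-125423 + m(187))/(-44027 + 166320) = (-125423 + (27/40 - 1/20*187²))/(-44027 + 166320) = (-125423 + (27/40 - 1/20*34969))/122293 = (-125423 + (27/40 - 34969/20))*(1/122293) = (-125423 - 69911/40)*(1/122293) = -5086831/40*1/122293 = -5086831/4891720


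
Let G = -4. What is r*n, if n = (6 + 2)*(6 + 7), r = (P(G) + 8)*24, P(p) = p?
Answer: 9984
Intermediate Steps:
r = 96 (r = (-4 + 8)*24 = 4*24 = 96)
n = 104 (n = 8*13 = 104)
r*n = 96*104 = 9984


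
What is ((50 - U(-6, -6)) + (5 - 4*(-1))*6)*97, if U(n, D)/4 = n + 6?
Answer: 10088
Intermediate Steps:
U(n, D) = 24 + 4*n (U(n, D) = 4*(n + 6) = 4*(6 + n) = 24 + 4*n)
((50 - U(-6, -6)) + (5 - 4*(-1))*6)*97 = ((50 - (24 + 4*(-6))) + (5 - 4*(-1))*6)*97 = ((50 - (24 - 24)) + (5 + 4)*6)*97 = ((50 - 1*0) + 9*6)*97 = ((50 + 0) + 54)*97 = (50 + 54)*97 = 104*97 = 10088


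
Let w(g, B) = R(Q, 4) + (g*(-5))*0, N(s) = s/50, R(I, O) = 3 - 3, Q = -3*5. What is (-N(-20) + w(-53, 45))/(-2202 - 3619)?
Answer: -2/29105 ≈ -6.8717e-5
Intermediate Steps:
Q = -15
R(I, O) = 0
N(s) = s/50 (N(s) = s*(1/50) = s/50)
w(g, B) = 0 (w(g, B) = 0 + (g*(-5))*0 = 0 - 5*g*0 = 0 + 0 = 0)
(-N(-20) + w(-53, 45))/(-2202 - 3619) = (-(-20)/50 + 0)/(-2202 - 3619) = (-1*(-⅖) + 0)/(-5821) = (⅖ + 0)*(-1/5821) = (⅖)*(-1/5821) = -2/29105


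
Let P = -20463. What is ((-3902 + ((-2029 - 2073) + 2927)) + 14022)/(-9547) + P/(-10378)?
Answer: 102529051/99078766 ≈ 1.0348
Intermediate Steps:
((-3902 + ((-2029 - 2073) + 2927)) + 14022)/(-9547) + P/(-10378) = ((-3902 + ((-2029 - 2073) + 2927)) + 14022)/(-9547) - 20463/(-10378) = ((-3902 + (-4102 + 2927)) + 14022)*(-1/9547) - 20463*(-1/10378) = ((-3902 - 1175) + 14022)*(-1/9547) + 20463/10378 = (-5077 + 14022)*(-1/9547) + 20463/10378 = 8945*(-1/9547) + 20463/10378 = -8945/9547 + 20463/10378 = 102529051/99078766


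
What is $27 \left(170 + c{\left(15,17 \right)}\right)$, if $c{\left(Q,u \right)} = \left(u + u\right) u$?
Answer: $20196$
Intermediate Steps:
$c{\left(Q,u \right)} = 2 u^{2}$ ($c{\left(Q,u \right)} = 2 u u = 2 u^{2}$)
$27 \left(170 + c{\left(15,17 \right)}\right) = 27 \left(170 + 2 \cdot 17^{2}\right) = 27 \left(170 + 2 \cdot 289\right) = 27 \left(170 + 578\right) = 27 \cdot 748 = 20196$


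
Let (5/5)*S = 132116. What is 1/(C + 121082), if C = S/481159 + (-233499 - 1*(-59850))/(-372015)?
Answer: 8523731685/1032076799021881 ≈ 8.2588e-6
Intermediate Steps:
S = 132116
C = 6319138711/8523731685 (C = 132116/481159 + (-233499 - 1*(-59850))/(-372015) = 132116*(1/481159) + (-233499 + 59850)*(-1/372015) = 132116/481159 - 173649*(-1/372015) = 132116/481159 + 8269/17715 = 6319138711/8523731685 ≈ 0.74136)
1/(C + 121082) = 1/(6319138711/8523731685 + 121082) = 1/(1032076799021881/8523731685) = 8523731685/1032076799021881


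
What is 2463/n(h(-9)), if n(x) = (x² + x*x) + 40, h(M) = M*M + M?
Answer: 2463/10408 ≈ 0.23664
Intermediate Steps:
h(M) = M + M² (h(M) = M² + M = M + M²)
n(x) = 40 + 2*x² (n(x) = (x² + x²) + 40 = 2*x² + 40 = 40 + 2*x²)
2463/n(h(-9)) = 2463/(40 + 2*(-9*(1 - 9))²) = 2463/(40 + 2*(-9*(-8))²) = 2463/(40 + 2*72²) = 2463/(40 + 2*5184) = 2463/(40 + 10368) = 2463/10408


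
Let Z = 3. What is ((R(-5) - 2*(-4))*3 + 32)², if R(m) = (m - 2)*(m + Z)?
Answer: 9604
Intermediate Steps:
R(m) = (-2 + m)*(3 + m) (R(m) = (m - 2)*(m + 3) = (-2 + m)*(3 + m))
((R(-5) - 2*(-4))*3 + 32)² = (((-6 - 5 + (-5)²) - 2*(-4))*3 + 32)² = (((-6 - 5 + 25) + 8)*3 + 32)² = ((14 + 8)*3 + 32)² = (22*3 + 32)² = (66 + 32)² = 98² = 9604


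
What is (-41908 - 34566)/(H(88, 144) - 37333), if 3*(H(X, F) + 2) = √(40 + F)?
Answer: 25696411110/12545119841 + 458844*√46/12545119841 ≈ 2.0486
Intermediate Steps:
H(X, F) = -2 + √(40 + F)/3
(-41908 - 34566)/(H(88, 144) - 37333) = (-41908 - 34566)/((-2 + √(40 + 144)/3) - 37333) = -76474/((-2 + √184/3) - 37333) = -76474/((-2 + (2*√46)/3) - 37333) = -76474/((-2 + 2*√46/3) - 37333) = -76474/(-37335 + 2*√46/3)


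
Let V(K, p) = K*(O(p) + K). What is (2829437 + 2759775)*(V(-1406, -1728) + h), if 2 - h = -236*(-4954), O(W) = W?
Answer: 18093743617544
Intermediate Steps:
h = -1169142 (h = 2 - (-236)*(-4954) = 2 - 1*1169144 = 2 - 1169144 = -1169142)
V(K, p) = K*(K + p) (V(K, p) = K*(p + K) = K*(K + p))
(2829437 + 2759775)*(V(-1406, -1728) + h) = (2829437 + 2759775)*(-1406*(-1406 - 1728) - 1169142) = 5589212*(-1406*(-3134) - 1169142) = 5589212*(4406404 - 1169142) = 5589212*3237262 = 18093743617544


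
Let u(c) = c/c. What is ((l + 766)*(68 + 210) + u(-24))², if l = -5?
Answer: 44757210481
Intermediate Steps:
u(c) = 1
((l + 766)*(68 + 210) + u(-24))² = ((-5 + 766)*(68 + 210) + 1)² = (761*278 + 1)² = (211558 + 1)² = 211559² = 44757210481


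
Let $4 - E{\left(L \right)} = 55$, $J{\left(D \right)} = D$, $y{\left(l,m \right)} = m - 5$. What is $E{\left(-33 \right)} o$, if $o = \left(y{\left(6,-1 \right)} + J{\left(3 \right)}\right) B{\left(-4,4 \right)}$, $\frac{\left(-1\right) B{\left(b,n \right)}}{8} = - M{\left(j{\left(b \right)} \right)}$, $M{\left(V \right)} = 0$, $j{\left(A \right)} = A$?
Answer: $0$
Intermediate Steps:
$y{\left(l,m \right)} = -5 + m$ ($y{\left(l,m \right)} = m - 5 = -5 + m$)
$B{\left(b,n \right)} = 0$ ($B{\left(b,n \right)} = - 8 \left(\left(-1\right) 0\right) = \left(-8\right) 0 = 0$)
$E{\left(L \right)} = -51$ ($E{\left(L \right)} = 4 - 55 = -51$)
$o = 0$ ($o = \left(\left(-5 - 1\right) + 3\right) 0 = \left(-6 + 3\right) 0 = \left(-3\right) 0 = 0$)
$E{\left(-33 \right)} o = \left(-51\right) 0 = 0$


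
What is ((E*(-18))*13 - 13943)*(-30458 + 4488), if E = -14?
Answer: 277021990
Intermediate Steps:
((E*(-18))*13 - 13943)*(-30458 + 4488) = (-14*(-18)*13 - 13943)*(-30458 + 4488) = (252*13 - 13943)*(-25970) = (3276 - 13943)*(-25970) = -10667*(-25970) = 277021990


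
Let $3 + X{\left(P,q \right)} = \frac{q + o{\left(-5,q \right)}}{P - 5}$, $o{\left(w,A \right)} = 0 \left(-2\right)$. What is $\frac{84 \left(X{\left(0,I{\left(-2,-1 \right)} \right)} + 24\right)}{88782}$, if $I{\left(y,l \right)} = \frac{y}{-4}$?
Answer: $\frac{1463}{73985} \approx 0.019774$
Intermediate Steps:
$o{\left(w,A \right)} = 0$
$I{\left(y,l \right)} = - \frac{y}{4}$ ($I{\left(y,l \right)} = y \left(- \frac{1}{4}\right) = - \frac{y}{4}$)
$X{\left(P,q \right)} = -3 + \frac{q}{-5 + P}$ ($X{\left(P,q \right)} = -3 + \frac{q + 0}{P - 5} = -3 + \frac{q}{-5 + P}$)
$\frac{84 \left(X{\left(0,I{\left(-2,-1 \right)} \right)} + 24\right)}{88782} = \frac{84 \left(\frac{15 - - \frac{1}{2} - 0}{-5 + 0} + 24\right)}{88782} = 84 \left(\frac{15 + \frac{1}{2} + 0}{-5} + 24\right) \frac{1}{88782} = 84 \left(\left(- \frac{1}{5}\right) \frac{31}{2} + 24\right) \frac{1}{88782} = 84 \left(- \frac{31}{10} + 24\right) \frac{1}{88782} = 84 \cdot \frac{209}{10} \cdot \frac{1}{88782} = \frac{8778}{5} \cdot \frac{1}{88782} = \frac{1463}{73985}$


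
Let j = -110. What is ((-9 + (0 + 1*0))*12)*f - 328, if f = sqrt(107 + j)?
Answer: -328 - 108*I*sqrt(3) ≈ -328.0 - 187.06*I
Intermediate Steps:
f = I*sqrt(3) (f = sqrt(107 - 110) = sqrt(-3) = I*sqrt(3) ≈ 1.732*I)
((-9 + (0 + 1*0))*12)*f - 328 = ((-9 + (0 + 1*0))*12)*(I*sqrt(3)) - 328 = ((-9 + (0 + 0))*12)*(I*sqrt(3)) - 328 = ((-9 + 0)*12)*(I*sqrt(3)) - 328 = (-9*12)*(I*sqrt(3)) - 328 = -108*I*sqrt(3) - 328 = -328 - 108*I*sqrt(3)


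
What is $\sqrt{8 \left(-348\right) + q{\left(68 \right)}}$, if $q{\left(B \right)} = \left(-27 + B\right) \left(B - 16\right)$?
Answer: $2 i \sqrt{163} \approx 25.534 i$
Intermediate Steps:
$q{\left(B \right)} = \left(-27 + B\right) \left(-16 + B\right)$
$\sqrt{8 \left(-348\right) + q{\left(68 \right)}} = \sqrt{8 \left(-348\right) + \left(432 + 68^{2} - 2924\right)} = \sqrt{-2784 + \left(432 + 4624 - 2924\right)} = \sqrt{-2784 + 2132} = \sqrt{-652} = 2 i \sqrt{163}$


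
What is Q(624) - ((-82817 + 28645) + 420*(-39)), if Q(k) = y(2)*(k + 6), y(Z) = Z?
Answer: 71812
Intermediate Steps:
Q(k) = 12 + 2*k (Q(k) = 2*(k + 6) = 2*(6 + k) = 12 + 2*k)
Q(624) - ((-82817 + 28645) + 420*(-39)) = (12 + 2*624) - ((-82817 + 28645) + 420*(-39)) = (12 + 1248) - (-54172 - 16380) = 1260 - 1*(-70552) = 1260 + 70552 = 71812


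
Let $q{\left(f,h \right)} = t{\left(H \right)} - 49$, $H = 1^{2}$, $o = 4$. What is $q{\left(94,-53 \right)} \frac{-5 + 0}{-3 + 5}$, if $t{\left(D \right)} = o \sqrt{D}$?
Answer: $\frac{225}{2} \approx 112.5$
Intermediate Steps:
$H = 1$
$t{\left(D \right)} = 4 \sqrt{D}$
$q{\left(f,h \right)} = -45$ ($q{\left(f,h \right)} = 4 \sqrt{1} - 49 = 4 \cdot 1 - 49 = 4 - 49 = -45$)
$q{\left(94,-53 \right)} \frac{-5 + 0}{-3 + 5} = - 45 \frac{-5 + 0}{-3 + 5} = - 45 \left(- \frac{5}{2}\right) = - 45 \left(\left(-5\right) \frac{1}{2}\right) = \left(-45\right) \left(- \frac{5}{2}\right) = \frac{225}{2}$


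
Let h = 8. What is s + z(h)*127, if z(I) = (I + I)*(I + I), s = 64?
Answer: 32576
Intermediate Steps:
z(I) = 4*I² (z(I) = (2*I)*(2*I) = 4*I²)
s + z(h)*127 = 64 + (4*8²)*127 = 64 + (4*64)*127 = 64 + 256*127 = 64 + 32512 = 32576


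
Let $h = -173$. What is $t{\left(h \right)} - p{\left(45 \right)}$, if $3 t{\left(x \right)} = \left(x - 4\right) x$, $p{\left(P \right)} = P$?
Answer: $10162$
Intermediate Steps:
$t{\left(x \right)} = \frac{x \left(-4 + x\right)}{3}$ ($t{\left(x \right)} = \frac{\left(x - 4\right) x}{3} = \frac{\left(-4 + x\right) x}{3} = \frac{x \left(-4 + x\right)}{3}$)
$t{\left(h \right)} - p{\left(45 \right)} = \frac{1}{3} \left(-173\right) \left(-4 - 173\right) - 45 = \frac{1}{3} \left(-173\right) \left(-177\right) - 45 = 10207 - 45 = 10162$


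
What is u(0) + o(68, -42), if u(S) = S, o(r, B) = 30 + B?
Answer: -12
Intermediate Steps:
u(0) + o(68, -42) = 0 + (30 - 42) = 0 - 12 = -12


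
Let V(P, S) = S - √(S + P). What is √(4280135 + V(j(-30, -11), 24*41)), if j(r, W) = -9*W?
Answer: √(4281119 - 19*√3) ≈ 2069.1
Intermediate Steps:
V(P, S) = S - √(P + S)
√(4280135 + V(j(-30, -11), 24*41)) = √(4280135 + (24*41 - √(-9*(-11) + 24*41))) = √(4280135 + (984 - √(99 + 984))) = √(4280135 + (984 - √1083)) = √(4280135 + (984 - 19*√3)) = √(4281119 - 19*√3)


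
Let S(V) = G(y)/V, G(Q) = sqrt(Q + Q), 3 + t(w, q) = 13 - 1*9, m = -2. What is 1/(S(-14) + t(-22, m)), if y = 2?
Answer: 7/6 ≈ 1.1667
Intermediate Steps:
t(w, q) = 1 (t(w, q) = -3 + (13 - 1*9) = -3 + (13 - 9) = -3 + 4 = 1)
G(Q) = sqrt(2)*sqrt(Q) (G(Q) = sqrt(2*Q) = sqrt(2)*sqrt(Q))
S(V) = 2/V (S(V) = (sqrt(2)*sqrt(2))/V = 2/V)
1/(S(-14) + t(-22, m)) = 1/(2/(-14) + 1) = 1/(2*(-1/14) + 1) = 1/(-1/7 + 1) = 1/(6/7) = 7/6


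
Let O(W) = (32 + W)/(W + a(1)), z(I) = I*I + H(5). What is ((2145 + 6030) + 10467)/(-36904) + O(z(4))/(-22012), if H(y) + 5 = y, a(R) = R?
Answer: -872210295/1726203052 ≈ -0.50528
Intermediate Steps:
H(y) = -5 + y
z(I) = I² (z(I) = I*I + (-5 + 5) = I² + 0 = I²)
O(W) = (32 + W)/(1 + W) (O(W) = (32 + W)/(W + 1) = (32 + W)/(1 + W))
((2145 + 6030) + 10467)/(-36904) + O(z(4))/(-22012) = ((2145 + 6030) + 10467)/(-36904) + ((32 + 4²)/(1 + 4²))/(-22012) = (8175 + 10467)*(-1/36904) + ((32 + 16)/(1 + 16))*(-1/22012) = 18642*(-1/36904) + (48/17)*(-1/22012) = -9321/18452 + ((1/17)*48)*(-1/22012) = -9321/18452 + (48/17)*(-1/22012) = -9321/18452 - 12/93551 = -872210295/1726203052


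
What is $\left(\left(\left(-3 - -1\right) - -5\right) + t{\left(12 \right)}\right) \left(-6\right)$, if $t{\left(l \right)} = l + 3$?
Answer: $-108$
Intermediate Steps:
$t{\left(l \right)} = 3 + l$
$\left(\left(\left(-3 - -1\right) - -5\right) + t{\left(12 \right)}\right) \left(-6\right) = \left(\left(\left(-3 - -1\right) - -5\right) + \left(3 + 12\right)\right) \left(-6\right) = \left(\left(\left(-3 + 1\right) + 5\right) + 15\right) \left(-6\right) = \left(\left(-2 + 5\right) + 15\right) \left(-6\right) = \left(3 + 15\right) \left(-6\right) = 18 \left(-6\right) = -108$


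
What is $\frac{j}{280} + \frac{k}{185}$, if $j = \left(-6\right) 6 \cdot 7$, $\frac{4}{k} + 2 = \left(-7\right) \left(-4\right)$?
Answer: $- \frac{865}{962} \approx -0.89917$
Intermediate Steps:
$k = \frac{2}{13}$ ($k = \frac{4}{-2 - -28} = \frac{4}{-2 + 28} = \frac{4}{26} = 4 \cdot \frac{1}{26} = \frac{2}{13} \approx 0.15385$)
$j = -252$ ($j = \left(-36\right) 7 = -252$)
$\frac{j}{280} + \frac{k}{185} = - \frac{252}{280} + \frac{2}{13 \cdot 185} = \left(-252\right) \frac{1}{280} + \frac{2}{13} \cdot \frac{1}{185} = - \frac{9}{10} + \frac{2}{2405} = - \frac{865}{962}$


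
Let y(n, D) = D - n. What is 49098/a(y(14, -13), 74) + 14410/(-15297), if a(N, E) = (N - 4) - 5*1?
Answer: -13917979/10198 ≈ -1364.8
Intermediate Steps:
a(N, E) = -9 + N (a(N, E) = (-4 + N) - 5 = -9 + N)
49098/a(y(14, -13), 74) + 14410/(-15297) = 49098/(-9 + (-13 - 1*14)) + 14410/(-15297) = 49098/(-9 + (-13 - 14)) + 14410*(-1/15297) = 49098/(-9 - 27) - 14410/15297 = 49098/(-36) - 14410/15297 = 49098*(-1/36) - 14410/15297 = -8183/6 - 14410/15297 = -13917979/10198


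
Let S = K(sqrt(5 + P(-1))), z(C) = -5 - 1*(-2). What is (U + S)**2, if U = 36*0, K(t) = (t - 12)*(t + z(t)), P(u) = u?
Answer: 100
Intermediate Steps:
z(C) = -3 (z(C) = -5 + 2 = -3)
K(t) = (-12 + t)*(-3 + t) (K(t) = (t - 12)*(t - 3) = (-12 + t)*(-3 + t))
S = 10 (S = 36 + (sqrt(5 - 1))**2 - 15*sqrt(5 - 1) = 36 + (sqrt(4))**2 - 15*sqrt(4) = 36 + 2**2 - 15*2 = 36 + 4 - 30 = 10)
U = 0
(U + S)**2 = (0 + 10)**2 = 10**2 = 100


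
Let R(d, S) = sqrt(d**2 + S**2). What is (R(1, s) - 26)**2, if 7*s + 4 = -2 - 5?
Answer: (182 - sqrt(170))**2/49 ≈ 582.61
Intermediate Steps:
s = -11/7 (s = -4/7 + (-2 - 5)/7 = -4/7 + (1/7)*(-7) = -4/7 - 1 = -11/7 ≈ -1.5714)
R(d, S) = sqrt(S**2 + d**2)
(R(1, s) - 26)**2 = (sqrt((-11/7)**2 + 1**2) - 26)**2 = (sqrt(121/49 + 1) - 26)**2 = (sqrt(170/49) - 26)**2 = (sqrt(170)/7 - 26)**2 = (-26 + sqrt(170)/7)**2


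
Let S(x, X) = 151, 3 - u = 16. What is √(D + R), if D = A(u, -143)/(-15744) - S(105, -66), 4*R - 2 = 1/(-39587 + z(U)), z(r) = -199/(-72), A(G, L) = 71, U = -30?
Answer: I*√4734882970716096155130/5608927920 ≈ 12.268*I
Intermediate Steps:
u = -13 (u = 3 - 1*16 = 3 - 16 = -13)
z(r) = 199/72 (z(r) = -199*(-1/72) = 199/72)
R = 2850029/5700130 (R = ½ + 1/(4*(-39587 + 199/72)) = ½ + 1/(4*(-2850065/72)) = ½ + (¼)*(-72/2850065) = ½ - 18/2850065 = 2850029/5700130 ≈ 0.49999)
D = -2377415/15744 (D = 71/(-15744) - 1*151 = 71*(-1/15744) - 151 = -71/15744 - 151 = -2377415/15744 ≈ -151.00)
√(D + R) = √(-2377415/15744 + 2850029/5700130) = √(-6753351853687/44871423360) = I*√4734882970716096155130/5608927920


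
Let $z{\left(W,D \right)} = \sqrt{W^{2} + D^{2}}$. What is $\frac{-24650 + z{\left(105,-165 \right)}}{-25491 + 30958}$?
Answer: $- \frac{24650}{5467} + \frac{15 \sqrt{170}}{5467} \approx -4.4731$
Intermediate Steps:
$z{\left(W,D \right)} = \sqrt{D^{2} + W^{2}}$
$\frac{-24650 + z{\left(105,-165 \right)}}{-25491 + 30958} = \frac{-24650 + \sqrt{\left(-165\right)^{2} + 105^{2}}}{-25491 + 30958} = \frac{-24650 + \sqrt{27225 + 11025}}{5467} = \left(-24650 + \sqrt{38250}\right) \frac{1}{5467} = \left(-24650 + 15 \sqrt{170}\right) \frac{1}{5467} = - \frac{24650}{5467} + \frac{15 \sqrt{170}}{5467}$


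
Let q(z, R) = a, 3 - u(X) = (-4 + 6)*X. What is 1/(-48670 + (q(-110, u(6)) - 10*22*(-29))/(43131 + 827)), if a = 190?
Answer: -21979/1069714645 ≈ -2.0547e-5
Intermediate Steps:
u(X) = 3 - 2*X (u(X) = 3 - (-4 + 6)*X = 3 - 2*X)
q(z, R) = 190
1/(-48670 + (q(-110, u(6)) - 10*22*(-29))/(43131 + 827)) = 1/(-48670 + (190 - 10*22*(-29))/(43131 + 827)) = 1/(-48670 + (190 - 220*(-29))/43958) = 1/(-48670 + (190 + 6380)*(1/43958)) = 1/(-48670 + 6570*(1/43958)) = 1/(-48670 + 3285/21979) = 1/(-1069714645/21979) = -21979/1069714645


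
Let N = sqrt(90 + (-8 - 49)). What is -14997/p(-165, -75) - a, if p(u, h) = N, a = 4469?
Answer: -4469 - 4999*sqrt(33)/11 ≈ -7079.6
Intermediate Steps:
N = sqrt(33) (N = sqrt(90 - 57) = sqrt(33) ≈ 5.7446)
p(u, h) = sqrt(33)
-14997/p(-165, -75) - a = -14997*sqrt(33)/33 - 1*4469 = -4999*sqrt(33)/11 - 4469 = -4469 - 4999*sqrt(33)/11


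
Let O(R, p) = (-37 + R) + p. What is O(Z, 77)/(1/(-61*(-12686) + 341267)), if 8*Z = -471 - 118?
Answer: -299965397/8 ≈ -3.7496e+7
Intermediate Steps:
Z = -589/8 (Z = (-471 - 118)/8 = (⅛)*(-589) = -589/8 ≈ -73.625)
O(R, p) = -37 + R + p
O(Z, 77)/(1/(-61*(-12686) + 341267)) = (-37 - 589/8 + 77)/(1/(-61*(-12686) + 341267)) = -269/(8*(1/(773846 + 341267))) = -269/(8*(1/1115113)) = -269/(8*1/1115113) = -269/8*1115113 = -299965397/8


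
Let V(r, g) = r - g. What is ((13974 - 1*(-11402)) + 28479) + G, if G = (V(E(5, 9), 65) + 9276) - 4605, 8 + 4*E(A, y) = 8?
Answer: 58461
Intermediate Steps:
E(A, y) = 0 (E(A, y) = -2 + (1/4)*8 = -2 + 2 = 0)
G = 4606 (G = ((0 - 1*65) + 9276) - 4605 = ((0 - 65) + 9276) - 4605 = (-65 + 9276) - 4605 = 9211 - 4605 = 4606)
((13974 - 1*(-11402)) + 28479) + G = ((13974 - 1*(-11402)) + 28479) + 4606 = ((13974 + 11402) + 28479) + 4606 = (25376 + 28479) + 4606 = 53855 + 4606 = 58461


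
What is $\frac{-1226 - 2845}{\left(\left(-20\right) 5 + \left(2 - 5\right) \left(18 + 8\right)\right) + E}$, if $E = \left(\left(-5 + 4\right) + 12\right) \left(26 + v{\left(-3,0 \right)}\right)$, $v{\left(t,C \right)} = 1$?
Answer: $- \frac{4071}{119} \approx -34.21$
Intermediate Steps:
$E = 297$ ($E = \left(\left(-5 + 4\right) + 12\right) \left(26 + 1\right) = \left(-1 + 12\right) 27 = 11 \cdot 27 = 297$)
$\frac{-1226 - 2845}{\left(\left(-20\right) 5 + \left(2 - 5\right) \left(18 + 8\right)\right) + E} = \frac{-1226 - 2845}{\left(\left(-20\right) 5 + \left(2 - 5\right) \left(18 + 8\right)\right) + 297} = - \frac{4071}{\left(-100 - 78\right) + 297} = - \frac{4071}{-178 + 297} = - \frac{4071}{119}$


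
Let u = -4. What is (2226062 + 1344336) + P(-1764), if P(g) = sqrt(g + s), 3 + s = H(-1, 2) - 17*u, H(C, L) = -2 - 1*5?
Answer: 3570398 + I*sqrt(1706) ≈ 3.5704e+6 + 41.304*I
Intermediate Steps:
H(C, L) = -7 (H(C, L) = -2 - 5 = -7)
s = 58 (s = -3 + (-7 - 17*(-4)) = -3 + (-7 + 68) = -3 + 61 = 58)
P(g) = sqrt(58 + g) (P(g) = sqrt(g + 58) = sqrt(58 + g))
(2226062 + 1344336) + P(-1764) = (2226062 + 1344336) + sqrt(58 - 1764) = 3570398 + sqrt(-1706) = 3570398 + I*sqrt(1706)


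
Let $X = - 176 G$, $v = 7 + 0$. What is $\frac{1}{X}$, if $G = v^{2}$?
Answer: $- \frac{1}{8624} \approx -0.00011596$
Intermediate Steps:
$v = 7$
$G = 49$ ($G = 7^{2} = 49$)
$X = -8624$ ($X = \left(-176\right) 49 = -8624$)
$\frac{1}{X} = \frac{1}{-8624} = - \frac{1}{8624}$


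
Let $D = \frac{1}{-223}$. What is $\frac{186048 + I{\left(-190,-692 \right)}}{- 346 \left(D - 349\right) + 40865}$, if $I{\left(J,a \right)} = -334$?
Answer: $\frac{41414222}{36041383} \approx 1.1491$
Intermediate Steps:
$D = - \frac{1}{223} \approx -0.0044843$
$\frac{186048 + I{\left(-190,-692 \right)}}{- 346 \left(D - 349\right) + 40865} = \frac{186048 - 334}{- 346 \left(- \frac{1}{223} - 349\right) + 40865} = \frac{185714}{\left(-346\right) \left(- \frac{77828}{223}\right) + 40865} = \frac{185714}{\frac{26928488}{223} + 40865} = \frac{185714}{\frac{36041383}{223}} = 185714 \cdot \frac{223}{36041383} = \frac{41414222}{36041383}$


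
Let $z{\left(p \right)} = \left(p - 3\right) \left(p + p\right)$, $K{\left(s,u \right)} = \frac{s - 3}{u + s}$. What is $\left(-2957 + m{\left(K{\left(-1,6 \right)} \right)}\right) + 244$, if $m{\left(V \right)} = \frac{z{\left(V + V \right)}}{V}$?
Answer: $- \frac{13657}{5} \approx -2731.4$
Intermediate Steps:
$K{\left(s,u \right)} = \frac{-3 + s}{s + u}$
$z{\left(p \right)} = 2 p \left(-3 + p\right)$ ($z{\left(p \right)} = \left(-3 + p\right) 2 p = 2 p \left(-3 + p\right)$)
$m{\left(V \right)} = -12 + 8 V$ ($m{\left(V \right)} = \frac{2 \left(V + V\right) \left(-3 + \left(V + V\right)\right)}{V} = \frac{2 \cdot 2 V \left(-3 + 2 V\right)}{V} = \frac{4 V \left(-3 + 2 V\right)}{V} = -12 + 8 V$)
$\left(-2957 + m{\left(K{\left(-1,6 \right)} \right)}\right) + 244 = \left(-2957 - \left(12 - 8 \frac{-3 - 1}{-1 + 6}\right)\right) + 244 = \left(-2957 - \left(12 - 8 \cdot \frac{1}{5} \left(-4\right)\right)\right) + 244 = \left(-2957 + \left(-12 + 8 \left(- \frac{4}{5}\right)\right)\right) + 244 = \left(-2957 - \frac{92}{5}\right) + 244 = - \frac{14877}{5} + 244 = - \frac{13657}{5}$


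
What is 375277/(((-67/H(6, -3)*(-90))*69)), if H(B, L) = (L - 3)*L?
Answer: 375277/23115 ≈ 16.235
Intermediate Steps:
H(B, L) = L*(-3 + L) (H(B, L) = (-3 + L)*L = L*(-3 + L))
375277/(((-67/H(6, -3)*(-90))*69)) = 375277/(((-67*(-1/(3*(-3 - 3)))*(-90))*69)) = 375277/(((-67/((-3*(-6)))*(-90))*69)) = 375277/(((-67/18*(-90))*69)) = 375277/(((-67*1/18*(-90))*69)) = 375277/((-67/18*(-90)*69)) = 375277/((335*69)) = 375277/23115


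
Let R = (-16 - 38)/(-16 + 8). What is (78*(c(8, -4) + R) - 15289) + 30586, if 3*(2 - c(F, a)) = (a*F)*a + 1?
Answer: 25251/2 ≈ 12626.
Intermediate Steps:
R = 27/4 (R = -54/(-8) = -54*(-⅛) = 27/4 ≈ 6.7500)
c(F, a) = 5/3 - F*a²/3 (c(F, a) = 2 - ((a*F)*a + 1)/3 = 2 - ((F*a)*a + 1)/3 = 2 - (F*a² + 1)/3 = 2 - (1 + F*a²)/3 = 2 + (-⅓ - F*a²/3) = 5/3 - F*a²/3)
(78*(c(8, -4) + R) - 15289) + 30586 = (78*((5/3 - ⅓*8*(-4)²) + 27/4) - 15289) + 30586 = (78*((5/3 - ⅓*8*16) + 27/4) - 15289) + 30586 = (78*((5/3 - 128/3) + 27/4) - 15289) + 30586 = (78*(-41 + 27/4) - 15289) + 30586 = (78*(-137/4) - 15289) + 30586 = (-5343/2 - 15289) + 30586 = -35921/2 + 30586 = 25251/2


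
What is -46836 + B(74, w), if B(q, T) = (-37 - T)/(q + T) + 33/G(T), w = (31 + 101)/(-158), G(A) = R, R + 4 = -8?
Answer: -67682708/1445 ≈ -46839.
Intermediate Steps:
R = -12 (R = -4 - 8 = -12)
G(A) = -12
w = -66/79 (w = 132*(-1/158) = -66/79 ≈ -0.83544)
B(q, T) = -11/4 + (-37 - T)/(T + q) (B(q, T) = (-37 - T)/(q + T) + 33/(-12) = (-37 - T)/(T + q) + 33*(-1/12) = (-37 - T)/(T + q) - 11/4 = -11/4 + (-37 - T)/(T + q))
-46836 + B(74, w) = -46836 + (-148 - 15*(-66/79) - 11*74)/(4*(-66/79 + 74)) = -46836 + (-148 + 990/79 - 814)/(4*(5780/79)) = -46836 + (¼)*(79/5780)*(-75008/79) = -46836 - 4688/1445 = -67682708/1445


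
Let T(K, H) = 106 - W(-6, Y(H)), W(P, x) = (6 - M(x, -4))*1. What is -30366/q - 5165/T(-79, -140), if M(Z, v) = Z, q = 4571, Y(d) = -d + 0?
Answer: -882773/31344 ≈ -28.164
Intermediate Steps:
Y(d) = -d
W(P, x) = 6 - x (W(P, x) = (6 - x)*1 = 6 - x)
T(K, H) = 100 - H (T(K, H) = 106 - (6 - (-1)*H) = 106 - (6 + H) = 106 + (-6 - H) = 100 - H)
-30366/q - 5165/T(-79, -140) = -30366/4571 - 5165/(100 - 1*(-140)) = -30366*1/4571 - 5165/(100 + 140) = -4338/653 - 5165/240 = -4338/653 - 5165*1/240 = -4338/653 - 1033/48 = -882773/31344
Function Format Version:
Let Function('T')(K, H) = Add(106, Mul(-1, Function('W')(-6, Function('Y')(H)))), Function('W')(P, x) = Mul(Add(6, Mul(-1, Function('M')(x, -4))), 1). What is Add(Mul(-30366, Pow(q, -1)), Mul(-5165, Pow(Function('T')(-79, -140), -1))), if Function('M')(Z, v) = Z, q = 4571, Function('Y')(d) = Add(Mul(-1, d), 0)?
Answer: Rational(-882773, 31344) ≈ -28.164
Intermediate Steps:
Function('Y')(d) = Mul(-1, d)
Function('W')(P, x) = Add(6, Mul(-1, x)) (Function('W')(P, x) = Mul(Add(6, Mul(-1, x)), 1) = Add(6, Mul(-1, x)))
Function('T')(K, H) = Add(100, Mul(-1, H)) (Function('T')(K, H) = Add(106, Mul(-1, Add(6, Mul(-1, Mul(-1, H))))) = Add(106, Mul(-1, Add(6, H))) = Add(106, Add(-6, Mul(-1, H))) = Add(100, Mul(-1, H)))
Add(Mul(-30366, Pow(q, -1)), Mul(-5165, Pow(Function('T')(-79, -140), -1))) = Add(Mul(-30366, Pow(4571, -1)), Mul(-5165, Pow(Add(100, Mul(-1, -140)), -1))) = Add(Mul(-30366, Rational(1, 4571)), Mul(-5165, Pow(Add(100, 140), -1))) = Add(Rational(-4338, 653), Mul(-5165, Pow(240, -1))) = Add(Rational(-4338, 653), Mul(-5165, Rational(1, 240))) = Add(Rational(-4338, 653), Rational(-1033, 48)) = Rational(-882773, 31344)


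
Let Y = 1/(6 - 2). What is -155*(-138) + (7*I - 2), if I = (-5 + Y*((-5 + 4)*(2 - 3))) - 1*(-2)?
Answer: 85475/4 ≈ 21369.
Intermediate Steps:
Y = ¼ (Y = 1/4 = ¼ ≈ 0.25000)
I = -11/4 (I = (-5 + ((-5 + 4)*(2 - 3))/4) - 1*(-2) = (-5 + (-1*(-1))/4) + 2 = (-5 + (¼)*1) + 2 = (-5 + ¼) + 2 = -19/4 + 2 = -11/4 ≈ -2.7500)
-155*(-138) + (7*I - 2) = -155*(-138) + (7*(-11/4) - 2) = 21390 + (-77/4 - 2) = 21390 - 85/4 = 85475/4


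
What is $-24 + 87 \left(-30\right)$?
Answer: $-2634$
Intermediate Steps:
$-24 + 87 \left(-30\right) = -24 - 2610 = -2634$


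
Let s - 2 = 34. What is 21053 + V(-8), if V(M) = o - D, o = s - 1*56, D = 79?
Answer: 20954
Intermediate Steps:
s = 36 (s = 2 + 34 = 36)
o = -20 (o = 36 - 1*56 = 36 - 56 = -20)
V(M) = -99 (V(M) = -20 - 1*79 = -20 - 79 = -99)
21053 + V(-8) = 21053 - 99 = 20954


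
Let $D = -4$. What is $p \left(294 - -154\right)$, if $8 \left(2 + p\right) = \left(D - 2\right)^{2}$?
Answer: $1120$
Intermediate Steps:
$p = \frac{5}{2}$ ($p = -2 + \frac{\left(-4 - 2\right)^{2}}{8} = -2 + \frac{\left(-6\right)^{2}}{8} = -2 + \frac{1}{8} \cdot 36 = -2 + \frac{9}{2} = \frac{5}{2} \approx 2.5$)
$p \left(294 - -154\right) = \frac{5 \left(294 - -154\right)}{2} = \frac{5 \left(294 + 154\right)}{2} = \frac{5}{2} \cdot 448 = 1120$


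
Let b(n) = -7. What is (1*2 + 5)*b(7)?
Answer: -49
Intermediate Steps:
(1*2 + 5)*b(7) = (1*2 + 5)*(-7) = (2 + 5)*(-7) = 7*(-7) = -49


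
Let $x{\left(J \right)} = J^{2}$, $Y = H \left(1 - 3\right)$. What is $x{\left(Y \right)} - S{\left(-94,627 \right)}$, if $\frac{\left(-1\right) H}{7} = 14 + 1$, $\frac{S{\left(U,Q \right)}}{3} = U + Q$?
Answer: $42501$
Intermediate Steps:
$S{\left(U,Q \right)} = 3 Q + 3 U$ ($S{\left(U,Q \right)} = 3 \left(U + Q\right) = 3 \left(Q + U\right) = 3 Q + 3 U$)
$H = -105$ ($H = - 7 \left(14 + 1\right) = \left(-7\right) 15 = -105$)
$Y = 210$ ($Y = - 105 \left(1 - 3\right) = \left(-105\right) \left(-2\right) = 210$)
$x{\left(Y \right)} - S{\left(-94,627 \right)} = 210^{2} - \left(3 \cdot 627 + 3 \left(-94\right)\right) = 44100 - \left(1881 - 282\right) = 44100 - 1599 = 42501$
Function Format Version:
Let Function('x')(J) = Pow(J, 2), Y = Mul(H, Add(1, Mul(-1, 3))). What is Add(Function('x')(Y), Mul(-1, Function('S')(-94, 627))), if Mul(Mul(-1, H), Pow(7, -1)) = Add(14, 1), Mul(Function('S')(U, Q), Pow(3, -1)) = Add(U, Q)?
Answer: 42501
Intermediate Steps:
Function('S')(U, Q) = Add(Mul(3, Q), Mul(3, U)) (Function('S')(U, Q) = Mul(3, Add(U, Q)) = Mul(3, Add(Q, U)) = Add(Mul(3, Q), Mul(3, U)))
H = -105 (H = Mul(-7, Add(14, 1)) = Mul(-7, 15) = -105)
Y = 210 (Y = Mul(-105, Add(1, Mul(-1, 3))) = Mul(-105, Add(1, -3)) = Mul(-105, -2) = 210)
Add(Function('x')(Y), Mul(-1, Function('S')(-94, 627))) = Add(Pow(210, 2), Mul(-1, Add(Mul(3, 627), Mul(3, -94)))) = Add(44100, Mul(-1, Add(1881, -282))) = Add(44100, Mul(-1, 1599)) = Add(44100, -1599) = 42501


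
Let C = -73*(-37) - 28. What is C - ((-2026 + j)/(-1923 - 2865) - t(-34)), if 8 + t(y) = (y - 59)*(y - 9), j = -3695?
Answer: 10633837/1596 ≈ 6662.8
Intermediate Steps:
t(y) = -8 + (-59 + y)*(-9 + y) (t(y) = -8 + (y - 59)*(y - 9) = -8 + (-59 + y)*(-9 + y))
C = 2673 (C = 2701 - 28 = 2673)
C - ((-2026 + j)/(-1923 - 2865) - t(-34)) = 2673 - ((-2026 - 3695)/(-1923 - 2865) - (523 + (-34)**2 - 68*(-34))) = 2673 - (-5721/(-4788) - (523 + 1156 + 2312)) = 2673 - (-5721*(-1/4788) - 1*3991) = 2673 - (1907/1596 - 3991) = 2673 - 1*(-6367729/1596) = 2673 + 6367729/1596 = 10633837/1596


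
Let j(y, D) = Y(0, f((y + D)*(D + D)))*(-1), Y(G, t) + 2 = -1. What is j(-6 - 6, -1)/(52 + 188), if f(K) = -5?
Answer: 1/80 ≈ 0.012500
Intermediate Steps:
Y(G, t) = -3 (Y(G, t) = -2 - 1 = -3)
j(y, D) = 3 (j(y, D) = -3*(-1) = 3)
j(-6 - 6, -1)/(52 + 188) = 3/(52 + 188) = 3/240 = (1/240)*3 = 1/80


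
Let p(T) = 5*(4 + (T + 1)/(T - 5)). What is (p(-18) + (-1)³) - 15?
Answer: 177/23 ≈ 7.6956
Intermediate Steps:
p(T) = 20 + 5*(1 + T)/(-5 + T) (p(T) = 5*(4 + (1 + T)/(-5 + T)) = 20 + 5*(1 + T)/(-5 + T))
(p(-18) + (-1)³) - 15 = (5*(-19 + 5*(-18))/(-5 - 18) + (-1)³) - 15 = (5*(-19 - 90)/(-23) - 1) - 15 = (5*(-1/23)*(-109) - 1) - 15 = (545/23 - 1) - 15 = 522/23 - 15 = 177/23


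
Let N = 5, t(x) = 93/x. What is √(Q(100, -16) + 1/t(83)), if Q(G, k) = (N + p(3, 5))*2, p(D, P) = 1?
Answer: √111507/93 ≈ 3.5906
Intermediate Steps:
Q(G, k) = 12 (Q(G, k) = (5 + 1)*2 = 6*2 = 12)
√(Q(100, -16) + 1/t(83)) = √(12 + 1/(93/83)) = √(12 + 83/93) = √(1199/93) = √111507/93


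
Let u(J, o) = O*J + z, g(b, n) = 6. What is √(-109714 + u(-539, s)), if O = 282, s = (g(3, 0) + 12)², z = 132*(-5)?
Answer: 2*I*√65593 ≈ 512.22*I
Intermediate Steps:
z = -660
s = 324 (s = (6 + 12)² = 18² = 324)
u(J, o) = -660 + 282*J (u(J, o) = 282*J - 660 = -660 + 282*J)
√(-109714 + u(-539, s)) = √(-109714 + (-660 + 282*(-539))) = √(-109714 + (-660 - 151998)) = √(-109714 - 152658) = √(-262372) = 2*I*√65593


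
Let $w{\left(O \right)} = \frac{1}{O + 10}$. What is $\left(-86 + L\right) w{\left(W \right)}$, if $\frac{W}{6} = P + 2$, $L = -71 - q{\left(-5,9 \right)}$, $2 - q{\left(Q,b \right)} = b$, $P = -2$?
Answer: $-15$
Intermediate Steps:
$q{\left(Q,b \right)} = 2 - b$
$L = -64$ ($L = -71 - \left(2 - 9\right) = -71 - -7 = -71 + 7 = -64$)
$W = 0$ ($W = 6 \left(-2 + 2\right) = 6 \cdot 0 = 0$)
$w{\left(O \right)} = \frac{1}{10 + O}$
$\left(-86 + L\right) w{\left(W \right)} = \frac{-86 - 64}{10 + 0} = - \frac{150}{10} = \left(-150\right) \frac{1}{10} = -15$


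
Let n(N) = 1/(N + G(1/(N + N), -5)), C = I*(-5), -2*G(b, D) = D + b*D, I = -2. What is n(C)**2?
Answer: 64/10201 ≈ 0.0062739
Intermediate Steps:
G(b, D) = -D/2 - D*b/2 (G(b, D) = -(D + b*D)/2 = -(D + D*b)/2 = -D/2 - D*b/2)
C = 10 (C = -2*(-5) = 10)
n(N) = 1/(5/2 + N + 5/(4*N)) (n(N) = 1/(N - 1/2*(-5)*(1 + 1/(N + N))) = 1/(N - 1/2*(-5)*(1 + 1/(2*N))) = 1/(N + (5/2 + 5/(4*N))) = 1/(5/2 + N + 5/(4*N)))
n(C)**2 = (4*10/(5 + 2*10*(5 + 2*10)))**2 = (4*10/(5 + 2*10*(5 + 20)))**2 = (4*10/(5 + 2*10*25))**2 = (4*10/(5 + 500))**2 = (4*10/505)**2 = (4*10*(1/505))**2 = (8/101)**2 = 64/10201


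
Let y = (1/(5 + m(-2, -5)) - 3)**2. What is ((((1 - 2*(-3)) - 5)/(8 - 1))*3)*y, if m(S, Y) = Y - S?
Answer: 75/14 ≈ 5.3571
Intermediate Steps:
y = 25/4 (y = (1/(5 + (-5 - 1*(-2))) - 3)**2 = (1/(5 + (-5 + 2)) - 3)**2 = (1/(5 - 3) - 3)**2 = (1/2 - 3)**2 = (-5/2)**2 = 25/4 ≈ 6.2500)
((((1 - 2*(-3)) - 5)/(8 - 1))*3)*y = ((((1 - 2*(-3)) - 5)/(8 - 1))*3)*(25/4) = ((((1 + 6) - 5)/7)*3)*(25/4) = (((7 - 5)*(1/7))*3)*(25/4) = ((2*(1/7))*3)*(25/4) = ((2/7)*3)*(25/4) = (6/7)*(25/4) = 75/14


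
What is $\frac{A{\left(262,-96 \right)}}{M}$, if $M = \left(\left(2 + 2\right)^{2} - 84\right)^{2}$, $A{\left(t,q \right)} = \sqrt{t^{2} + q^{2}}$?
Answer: $\frac{\sqrt{19465}}{2312} \approx 0.060345$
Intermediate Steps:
$A{\left(t,q \right)} = \sqrt{q^{2} + t^{2}}$
$M = 4624$ ($M = \left(4^{2} - 84\right)^{2} = \left(16 - 84\right)^{2} = \left(-68\right)^{2} = 4624$)
$\frac{A{\left(262,-96 \right)}}{M} = \frac{\sqrt{\left(-96\right)^{2} + 262^{2}}}{4624} = \sqrt{9216 + 68644} \cdot \frac{1}{4624} = \sqrt{77860} \cdot \frac{1}{4624} = 2 \sqrt{19465} \cdot \frac{1}{4624} = \frac{\sqrt{19465}}{2312}$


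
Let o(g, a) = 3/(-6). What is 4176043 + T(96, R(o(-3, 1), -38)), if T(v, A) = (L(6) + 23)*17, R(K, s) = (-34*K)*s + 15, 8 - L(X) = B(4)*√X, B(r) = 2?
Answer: 4176570 - 34*√6 ≈ 4.1765e+6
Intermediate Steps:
o(g, a) = -½ (o(g, a) = 3*(-⅙) = -½)
L(X) = 8 - 2*√X
R(K, s) = 15 - 34*K*s (R(K, s) = -34*K*s + 15 = 15 - 34*K*s)
T(v, A) = 527 - 34*√6 (T(v, A) = ((8 - 2*√6) + 23)*17 = (31 - 2*√6)*17 = 527 - 34*√6)
4176043 + T(96, R(o(-3, 1), -38)) = 4176043 + (527 - 34*√6) = 4176570 - 34*√6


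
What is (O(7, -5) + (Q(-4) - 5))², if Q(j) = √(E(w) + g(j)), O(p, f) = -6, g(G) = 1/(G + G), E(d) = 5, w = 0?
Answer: (44 - √78)²/16 ≈ 77.300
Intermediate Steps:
g(G) = 1/(2*G)
Q(j) = √(5 + 1/(2*j))
(O(7, -5) + (Q(-4) - 5))² = (-6 + (√(20 + 2/(-4))/2 - 5))² = (-6 + (√(20 + 2*(-¼))/2 - 5))² = (-6 + (√(20 - ½)/2 - 5))² = (-6 + (√(39/2)/2 - 5))² = (-6 + ((√78/2)/2 - 5))² = (-6 + (√78/4 - 5))² = (-6 + (-5 + √78/4))² = (-11 + √78/4)²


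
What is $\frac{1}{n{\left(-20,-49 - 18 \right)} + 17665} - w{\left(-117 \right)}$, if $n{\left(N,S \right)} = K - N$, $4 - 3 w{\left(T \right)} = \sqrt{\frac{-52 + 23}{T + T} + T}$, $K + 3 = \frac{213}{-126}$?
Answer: $- \frac{2970166}{2227719} + \frac{i \sqrt{711074}}{234} \approx -1.3333 + 3.6036 i$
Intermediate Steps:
$K = - \frac{197}{42}$ ($K = -3 + \frac{213}{-126} = -3 + 213 \left(- \frac{1}{126}\right) = -3 - \frac{71}{42} = - \frac{197}{42} \approx -4.6905$)
$w{\left(T \right)} = \frac{4}{3} - \frac{\sqrt{T - \frac{29}{2 T}}}{3}$ ($w{\left(T \right)} = \frac{4}{3} - \frac{\sqrt{\frac{-52 + 23}{T + T} + T}}{3} = \frac{4}{3} - \frac{\sqrt{- \frac{29}{2 T} + T}}{3} = \frac{4}{3} - \frac{\sqrt{T - \frac{29}{2 T}}}{3}$)
$n{\left(N,S \right)} = - \frac{197}{42} - N$
$\frac{1}{n{\left(-20,-49 - 18 \right)} + 17665} - w{\left(-117 \right)} = \frac{1}{\left(- \frac{197}{42} - -20\right) + 17665} - \left(\frac{4}{3} - \frac{\sqrt{2} \sqrt{\frac{-29 + 2 \left(-117\right)^{2}}{-117}}}{6}\right) = \frac{1}{\left(- \frac{197}{42} + 20\right) + 17665} - \left(\frac{4}{3} - \frac{\sqrt{2} \sqrt{- \frac{-29 + 2 \cdot 13689}{117}}}{6}\right) = \frac{1}{\frac{643}{42} + 17665} - \left(\frac{4}{3} - \frac{\sqrt{2} \sqrt{- \frac{-29 + 27378}{117}}}{6}\right) = \frac{1}{\frac{742573}{42}} - \left(\frac{4}{3} - \frac{\sqrt{2} \sqrt{\left(- \frac{1}{117}\right) 27349}}{6}\right) = \frac{42}{742573} - \left(\frac{4}{3} - \frac{\sqrt{2} \sqrt{- \frac{27349}{117}}}{6}\right) = \frac{42}{742573} - \left(\frac{4}{3} - \frac{\sqrt{2} \frac{i \sqrt{355537}}{39}}{6}\right) = \frac{42}{742573} - \left(\frac{4}{3} - \frac{i \sqrt{711074}}{234}\right) = - \frac{2970166}{2227719} + \frac{i \sqrt{711074}}{234}$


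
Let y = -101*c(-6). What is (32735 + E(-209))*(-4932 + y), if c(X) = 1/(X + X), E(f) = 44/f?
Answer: -36747321763/228 ≈ -1.6117e+8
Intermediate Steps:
c(X) = 1/(2*X)
y = 101/12 (y = -101/(2*(-6)) = -101*(-1)/(2*6) = -101*(-1/12) = 101/12 ≈ 8.4167)
(32735 + E(-209))*(-4932 + y) = (32735 + 44/(-209))*(-4932 + 101/12) = (32735 + 44*(-1/209))*(-59083/12) = (32735 - 4/19)*(-59083/12) = (621961/19)*(-59083/12) = -36747321763/228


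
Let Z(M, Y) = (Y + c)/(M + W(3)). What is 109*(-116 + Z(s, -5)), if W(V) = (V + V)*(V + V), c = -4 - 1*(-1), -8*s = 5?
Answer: -3585228/283 ≈ -12669.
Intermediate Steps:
s = -5/8 (s = -⅛*5 = -5/8 ≈ -0.62500)
c = -3 (c = -4 + 1 = -3)
W(V) = 4*V² (W(V) = (2*V)*(2*V) = 4*V²)
Z(M, Y) = (-3 + Y)/(36 + M) (Z(M, Y) = (Y - 3)/(M + 4*3²) = (-3 + Y)/(M + 4*9) = (-3 + Y)/(M + 36) = (-3 + Y)/(36 + M))
109*(-116 + Z(s, -5)) = 109*(-116 + (-3 - 5)/(36 - 5/8)) = 109*(-116 - 8/(283/8)) = 109*(-116 + (8/283)*(-8)) = 109*(-116 - 64/283) = 109*(-32892/283) = -3585228/283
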